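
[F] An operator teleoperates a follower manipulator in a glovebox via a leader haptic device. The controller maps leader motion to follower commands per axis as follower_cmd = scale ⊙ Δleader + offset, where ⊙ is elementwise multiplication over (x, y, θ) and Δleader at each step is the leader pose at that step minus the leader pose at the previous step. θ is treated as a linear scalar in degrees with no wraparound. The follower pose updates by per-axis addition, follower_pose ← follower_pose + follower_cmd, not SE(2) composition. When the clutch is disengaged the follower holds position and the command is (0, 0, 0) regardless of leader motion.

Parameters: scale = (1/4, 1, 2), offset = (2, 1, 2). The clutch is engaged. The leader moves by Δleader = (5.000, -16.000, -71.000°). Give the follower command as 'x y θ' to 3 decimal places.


3.250 -15.000 -140.000

axis x: 1/4·5.000 + 2 = 3.250
axis y: 1·-16.000 + 1 = -15.000
axis θ: 2·-71.000 + 2 = -140.000


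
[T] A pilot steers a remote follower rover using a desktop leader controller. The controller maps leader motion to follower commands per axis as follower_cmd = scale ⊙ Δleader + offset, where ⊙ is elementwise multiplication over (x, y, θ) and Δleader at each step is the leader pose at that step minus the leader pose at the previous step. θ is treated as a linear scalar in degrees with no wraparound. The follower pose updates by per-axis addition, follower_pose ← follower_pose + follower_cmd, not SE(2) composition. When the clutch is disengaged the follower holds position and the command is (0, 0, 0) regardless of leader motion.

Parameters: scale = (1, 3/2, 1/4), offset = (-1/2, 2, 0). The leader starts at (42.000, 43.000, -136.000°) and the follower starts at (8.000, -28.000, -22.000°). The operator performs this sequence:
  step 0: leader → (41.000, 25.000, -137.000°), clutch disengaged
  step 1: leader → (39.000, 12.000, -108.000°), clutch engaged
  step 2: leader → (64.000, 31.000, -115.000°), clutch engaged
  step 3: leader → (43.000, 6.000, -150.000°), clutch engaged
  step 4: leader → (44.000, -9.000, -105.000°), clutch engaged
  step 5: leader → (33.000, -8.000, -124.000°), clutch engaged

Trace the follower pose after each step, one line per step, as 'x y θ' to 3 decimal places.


step 0: Δleader=(-1.000, -18.000, -1.000°), disengaged; cmd=(0,0,0) → follower holds at (8.000, -28.000, -22.000°)
step 1: Δleader=(-2.000, -13.000, 29.000°), engaged; cmd=(-2.500, -17.500, 7.250°) → follower=(5.500, -45.500, -14.750°)
step 2: Δleader=(25.000, 19.000, -7.000°), engaged; cmd=(24.500, 30.500, -1.750°) → follower=(30.000, -15.000, -16.500°)
step 3: Δleader=(-21.000, -25.000, -35.000°), engaged; cmd=(-21.500, -35.500, -8.750°) → follower=(8.500, -50.500, -25.250°)
step 4: Δleader=(1.000, -15.000, 45.000°), engaged; cmd=(0.500, -20.500, 11.250°) → follower=(9.000, -71.000, -14.000°)
step 5: Δleader=(-11.000, 1.000, -19.000°), engaged; cmd=(-11.500, 3.500, -4.750°) → follower=(-2.500, -67.500, -18.750°)

8.000 -28.000 -22.000
5.500 -45.500 -14.750
30.000 -15.000 -16.500
8.500 -50.500 -25.250
9.000 -71.000 -14.000
-2.500 -67.500 -18.750


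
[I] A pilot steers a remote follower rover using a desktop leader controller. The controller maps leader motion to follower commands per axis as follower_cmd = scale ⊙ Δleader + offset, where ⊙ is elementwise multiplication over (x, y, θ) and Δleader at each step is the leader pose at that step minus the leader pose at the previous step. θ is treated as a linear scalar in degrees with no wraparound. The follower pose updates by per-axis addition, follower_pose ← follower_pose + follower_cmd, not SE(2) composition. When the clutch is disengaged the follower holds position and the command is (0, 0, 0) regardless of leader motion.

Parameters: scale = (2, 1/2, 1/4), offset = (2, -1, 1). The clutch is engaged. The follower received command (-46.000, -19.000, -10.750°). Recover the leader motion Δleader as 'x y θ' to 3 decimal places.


-24.000 -36.000 -47.000

axis x: (-46.000 − 2) / (2) = -24.000
axis y: (-19.000 − -1) / (1/2) = -36.000
axis θ: (-10.750 − 1) / (1/4) = -47.000


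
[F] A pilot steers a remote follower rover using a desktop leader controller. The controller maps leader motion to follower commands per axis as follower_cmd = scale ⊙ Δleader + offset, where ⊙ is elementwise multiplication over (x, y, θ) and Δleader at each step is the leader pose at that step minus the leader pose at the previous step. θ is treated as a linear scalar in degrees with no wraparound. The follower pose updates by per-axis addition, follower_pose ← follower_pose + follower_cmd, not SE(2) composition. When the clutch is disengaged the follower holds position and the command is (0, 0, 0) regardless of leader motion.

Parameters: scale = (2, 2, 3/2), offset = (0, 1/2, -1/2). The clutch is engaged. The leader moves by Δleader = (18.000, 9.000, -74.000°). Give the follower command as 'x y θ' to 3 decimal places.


36.000 18.500 -111.500

axis x: 2·18.000 + 0 = 36.000
axis y: 2·9.000 + 1/2 = 18.500
axis θ: 3/2·-74.000 + -1/2 = -111.500


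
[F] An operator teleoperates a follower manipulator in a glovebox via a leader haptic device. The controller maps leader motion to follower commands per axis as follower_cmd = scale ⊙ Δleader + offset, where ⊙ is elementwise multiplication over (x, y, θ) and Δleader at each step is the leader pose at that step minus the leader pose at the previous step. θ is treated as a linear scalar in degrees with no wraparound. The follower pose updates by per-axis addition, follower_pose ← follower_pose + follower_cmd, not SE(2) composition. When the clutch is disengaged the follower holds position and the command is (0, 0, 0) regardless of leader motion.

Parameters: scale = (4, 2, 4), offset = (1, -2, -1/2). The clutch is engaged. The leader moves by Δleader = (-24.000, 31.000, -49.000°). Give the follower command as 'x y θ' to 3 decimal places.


axis x: 4·-24.000 + 1 = -95.000
axis y: 2·31.000 + -2 = 60.000
axis θ: 4·-49.000 + -1/2 = -196.500

-95.000 60.000 -196.500


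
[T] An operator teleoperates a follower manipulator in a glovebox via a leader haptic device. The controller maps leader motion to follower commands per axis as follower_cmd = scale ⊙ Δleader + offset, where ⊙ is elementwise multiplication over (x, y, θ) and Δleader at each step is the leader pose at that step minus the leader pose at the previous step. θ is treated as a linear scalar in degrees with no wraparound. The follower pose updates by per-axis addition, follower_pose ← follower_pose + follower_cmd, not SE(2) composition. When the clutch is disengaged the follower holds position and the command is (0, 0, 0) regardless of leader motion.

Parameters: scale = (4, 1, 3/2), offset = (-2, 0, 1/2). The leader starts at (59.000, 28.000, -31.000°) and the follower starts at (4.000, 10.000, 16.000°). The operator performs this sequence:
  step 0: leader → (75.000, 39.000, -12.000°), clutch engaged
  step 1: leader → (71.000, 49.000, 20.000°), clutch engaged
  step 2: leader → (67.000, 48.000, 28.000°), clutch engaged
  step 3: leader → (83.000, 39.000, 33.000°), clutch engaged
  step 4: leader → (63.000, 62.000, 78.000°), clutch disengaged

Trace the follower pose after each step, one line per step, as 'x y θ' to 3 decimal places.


66.000 21.000 45.000
48.000 31.000 93.500
30.000 30.000 106.000
92.000 21.000 114.000
92.000 21.000 114.000

step 0: Δleader=(16.000, 11.000, 19.000°), engaged; cmd=(62.000, 11.000, 29.000°) → follower=(66.000, 21.000, 45.000°)
step 1: Δleader=(-4.000, 10.000, 32.000°), engaged; cmd=(-18.000, 10.000, 48.500°) → follower=(48.000, 31.000, 93.500°)
step 2: Δleader=(-4.000, -1.000, 8.000°), engaged; cmd=(-18.000, -1.000, 12.500°) → follower=(30.000, 30.000, 106.000°)
step 3: Δleader=(16.000, -9.000, 5.000°), engaged; cmd=(62.000, -9.000, 8.000°) → follower=(92.000, 21.000, 114.000°)
step 4: Δleader=(-20.000, 23.000, 45.000°), disengaged; cmd=(0,0,0) → follower holds at (92.000, 21.000, 114.000°)


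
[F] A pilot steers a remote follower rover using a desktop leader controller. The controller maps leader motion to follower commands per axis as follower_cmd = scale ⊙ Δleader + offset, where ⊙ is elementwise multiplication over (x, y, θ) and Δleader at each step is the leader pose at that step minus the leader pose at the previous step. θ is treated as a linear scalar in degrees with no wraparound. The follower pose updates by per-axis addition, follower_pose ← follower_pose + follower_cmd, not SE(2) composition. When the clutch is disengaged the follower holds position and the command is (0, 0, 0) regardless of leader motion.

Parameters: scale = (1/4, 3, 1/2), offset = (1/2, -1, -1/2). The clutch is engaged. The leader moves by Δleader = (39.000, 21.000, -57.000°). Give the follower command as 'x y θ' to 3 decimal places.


axis x: 1/4·39.000 + 1/2 = 10.250
axis y: 3·21.000 + -1 = 62.000
axis θ: 1/2·-57.000 + -1/2 = -29.000

10.250 62.000 -29.000


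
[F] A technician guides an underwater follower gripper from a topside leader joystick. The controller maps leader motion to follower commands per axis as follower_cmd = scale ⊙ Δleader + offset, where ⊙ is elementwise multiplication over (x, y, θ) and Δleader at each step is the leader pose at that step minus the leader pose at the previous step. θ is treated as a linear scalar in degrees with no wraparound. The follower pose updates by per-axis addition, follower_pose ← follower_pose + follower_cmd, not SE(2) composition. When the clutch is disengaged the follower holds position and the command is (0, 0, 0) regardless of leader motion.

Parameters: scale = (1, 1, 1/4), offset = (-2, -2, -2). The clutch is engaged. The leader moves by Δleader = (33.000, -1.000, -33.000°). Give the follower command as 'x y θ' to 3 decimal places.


31.000 -3.000 -10.250

axis x: 1·33.000 + -2 = 31.000
axis y: 1·-1.000 + -2 = -3.000
axis θ: 1/4·-33.000 + -2 = -10.250


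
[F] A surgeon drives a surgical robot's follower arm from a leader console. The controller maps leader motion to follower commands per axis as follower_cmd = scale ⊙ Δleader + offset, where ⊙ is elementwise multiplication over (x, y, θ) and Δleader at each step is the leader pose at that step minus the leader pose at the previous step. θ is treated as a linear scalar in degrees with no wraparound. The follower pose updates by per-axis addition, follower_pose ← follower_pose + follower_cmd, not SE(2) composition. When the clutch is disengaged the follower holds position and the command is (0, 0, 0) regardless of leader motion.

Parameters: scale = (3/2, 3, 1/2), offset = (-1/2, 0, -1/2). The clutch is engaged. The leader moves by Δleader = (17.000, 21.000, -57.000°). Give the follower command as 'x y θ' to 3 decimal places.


axis x: 3/2·17.000 + -1/2 = 25.000
axis y: 3·21.000 + 0 = 63.000
axis θ: 1/2·-57.000 + -1/2 = -29.000

25.000 63.000 -29.000


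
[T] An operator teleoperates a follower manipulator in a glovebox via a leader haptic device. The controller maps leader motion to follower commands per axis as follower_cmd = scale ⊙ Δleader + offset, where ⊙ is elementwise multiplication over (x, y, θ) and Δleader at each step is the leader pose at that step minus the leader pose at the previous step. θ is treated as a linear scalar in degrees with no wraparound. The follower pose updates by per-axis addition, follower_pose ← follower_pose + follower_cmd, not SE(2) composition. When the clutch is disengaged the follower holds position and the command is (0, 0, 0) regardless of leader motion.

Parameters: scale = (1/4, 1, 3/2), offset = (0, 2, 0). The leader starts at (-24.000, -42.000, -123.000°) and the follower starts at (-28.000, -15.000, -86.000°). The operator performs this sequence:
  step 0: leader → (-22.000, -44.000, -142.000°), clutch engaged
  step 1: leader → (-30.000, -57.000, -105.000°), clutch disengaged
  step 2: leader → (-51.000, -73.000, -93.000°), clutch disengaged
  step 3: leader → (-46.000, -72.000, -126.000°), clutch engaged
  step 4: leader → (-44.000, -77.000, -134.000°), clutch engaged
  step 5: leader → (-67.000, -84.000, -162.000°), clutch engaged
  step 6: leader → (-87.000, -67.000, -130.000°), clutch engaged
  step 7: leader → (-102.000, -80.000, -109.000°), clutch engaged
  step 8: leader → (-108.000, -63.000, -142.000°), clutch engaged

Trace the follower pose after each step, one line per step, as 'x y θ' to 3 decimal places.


step 0: Δleader=(2.000, -2.000, -19.000°), engaged; cmd=(0.500, 0.000, -28.500°) → follower=(-27.500, -15.000, -114.500°)
step 1: Δleader=(-8.000, -13.000, 37.000°), disengaged; cmd=(0,0,0) → follower holds at (-27.500, -15.000, -114.500°)
step 2: Δleader=(-21.000, -16.000, 12.000°), disengaged; cmd=(0,0,0) → follower holds at (-27.500, -15.000, -114.500°)
step 3: Δleader=(5.000, 1.000, -33.000°), engaged; cmd=(1.250, 3.000, -49.500°) → follower=(-26.250, -12.000, -164.000°)
step 4: Δleader=(2.000, -5.000, -8.000°), engaged; cmd=(0.500, -3.000, -12.000°) → follower=(-25.750, -15.000, -176.000°)
step 5: Δleader=(-23.000, -7.000, -28.000°), engaged; cmd=(-5.750, -5.000, -42.000°) → follower=(-31.500, -20.000, -218.000°)
step 6: Δleader=(-20.000, 17.000, 32.000°), engaged; cmd=(-5.000, 19.000, 48.000°) → follower=(-36.500, -1.000, -170.000°)
step 7: Δleader=(-15.000, -13.000, 21.000°), engaged; cmd=(-3.750, -11.000, 31.500°) → follower=(-40.250, -12.000, -138.500°)
step 8: Δleader=(-6.000, 17.000, -33.000°), engaged; cmd=(-1.500, 19.000, -49.500°) → follower=(-41.750, 7.000, -188.000°)

-27.500 -15.000 -114.500
-27.500 -15.000 -114.500
-27.500 -15.000 -114.500
-26.250 -12.000 -164.000
-25.750 -15.000 -176.000
-31.500 -20.000 -218.000
-36.500 -1.000 -170.000
-40.250 -12.000 -138.500
-41.750 7.000 -188.000


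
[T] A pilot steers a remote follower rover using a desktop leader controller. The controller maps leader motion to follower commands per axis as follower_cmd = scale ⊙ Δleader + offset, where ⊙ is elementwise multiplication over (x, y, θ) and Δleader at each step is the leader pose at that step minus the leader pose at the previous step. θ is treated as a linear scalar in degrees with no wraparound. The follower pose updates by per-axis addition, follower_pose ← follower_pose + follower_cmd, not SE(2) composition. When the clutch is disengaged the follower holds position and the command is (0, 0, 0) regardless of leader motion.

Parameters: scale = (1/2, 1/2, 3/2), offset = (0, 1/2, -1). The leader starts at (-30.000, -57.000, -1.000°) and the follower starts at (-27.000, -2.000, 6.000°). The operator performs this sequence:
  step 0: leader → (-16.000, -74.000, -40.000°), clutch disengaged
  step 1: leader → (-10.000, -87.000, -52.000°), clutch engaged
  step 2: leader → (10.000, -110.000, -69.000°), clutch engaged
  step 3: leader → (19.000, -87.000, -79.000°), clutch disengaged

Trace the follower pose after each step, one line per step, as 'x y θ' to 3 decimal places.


-27.000 -2.000 6.000
-24.000 -8.000 -13.000
-14.000 -19.000 -39.500
-14.000 -19.000 -39.500

step 0: Δleader=(14.000, -17.000, -39.000°), disengaged; cmd=(0,0,0) → follower holds at (-27.000, -2.000, 6.000°)
step 1: Δleader=(6.000, -13.000, -12.000°), engaged; cmd=(3.000, -6.000, -19.000°) → follower=(-24.000, -8.000, -13.000°)
step 2: Δleader=(20.000, -23.000, -17.000°), engaged; cmd=(10.000, -11.000, -26.500°) → follower=(-14.000, -19.000, -39.500°)
step 3: Δleader=(9.000, 23.000, -10.000°), disengaged; cmd=(0,0,0) → follower holds at (-14.000, -19.000, -39.500°)


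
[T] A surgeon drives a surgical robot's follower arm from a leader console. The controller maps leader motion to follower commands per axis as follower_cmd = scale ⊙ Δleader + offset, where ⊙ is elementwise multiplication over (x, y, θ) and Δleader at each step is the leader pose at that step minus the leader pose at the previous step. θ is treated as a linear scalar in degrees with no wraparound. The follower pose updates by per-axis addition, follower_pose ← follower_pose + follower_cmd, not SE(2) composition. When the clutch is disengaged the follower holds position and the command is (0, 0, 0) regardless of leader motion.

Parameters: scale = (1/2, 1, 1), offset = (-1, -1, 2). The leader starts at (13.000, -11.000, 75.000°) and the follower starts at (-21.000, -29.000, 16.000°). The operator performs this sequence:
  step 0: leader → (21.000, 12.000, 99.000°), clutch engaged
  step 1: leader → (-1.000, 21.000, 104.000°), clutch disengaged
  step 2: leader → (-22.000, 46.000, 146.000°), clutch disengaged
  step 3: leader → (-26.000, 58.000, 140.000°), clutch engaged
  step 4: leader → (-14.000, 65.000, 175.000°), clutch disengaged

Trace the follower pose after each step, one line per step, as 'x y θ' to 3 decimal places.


-18.000 -7.000 42.000
-18.000 -7.000 42.000
-18.000 -7.000 42.000
-21.000 4.000 38.000
-21.000 4.000 38.000

step 0: Δleader=(8.000, 23.000, 24.000°), engaged; cmd=(3.000, 22.000, 26.000°) → follower=(-18.000, -7.000, 42.000°)
step 1: Δleader=(-22.000, 9.000, 5.000°), disengaged; cmd=(0,0,0) → follower holds at (-18.000, -7.000, 42.000°)
step 2: Δleader=(-21.000, 25.000, 42.000°), disengaged; cmd=(0,0,0) → follower holds at (-18.000, -7.000, 42.000°)
step 3: Δleader=(-4.000, 12.000, -6.000°), engaged; cmd=(-3.000, 11.000, -4.000°) → follower=(-21.000, 4.000, 38.000°)
step 4: Δleader=(12.000, 7.000, 35.000°), disengaged; cmd=(0,0,0) → follower holds at (-21.000, 4.000, 38.000°)


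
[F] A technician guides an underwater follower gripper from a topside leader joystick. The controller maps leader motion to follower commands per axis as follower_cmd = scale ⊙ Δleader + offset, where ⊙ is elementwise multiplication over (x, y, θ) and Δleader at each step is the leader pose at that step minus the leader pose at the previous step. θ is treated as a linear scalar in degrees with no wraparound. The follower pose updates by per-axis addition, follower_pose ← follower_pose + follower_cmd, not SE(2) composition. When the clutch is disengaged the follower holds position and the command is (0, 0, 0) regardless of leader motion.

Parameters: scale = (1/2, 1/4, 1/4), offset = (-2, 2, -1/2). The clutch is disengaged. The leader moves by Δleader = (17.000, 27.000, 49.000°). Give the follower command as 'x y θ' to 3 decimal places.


clutch disengaged → follower holds; cmd = (0, 0, 0)

0.000 0.000 0.000


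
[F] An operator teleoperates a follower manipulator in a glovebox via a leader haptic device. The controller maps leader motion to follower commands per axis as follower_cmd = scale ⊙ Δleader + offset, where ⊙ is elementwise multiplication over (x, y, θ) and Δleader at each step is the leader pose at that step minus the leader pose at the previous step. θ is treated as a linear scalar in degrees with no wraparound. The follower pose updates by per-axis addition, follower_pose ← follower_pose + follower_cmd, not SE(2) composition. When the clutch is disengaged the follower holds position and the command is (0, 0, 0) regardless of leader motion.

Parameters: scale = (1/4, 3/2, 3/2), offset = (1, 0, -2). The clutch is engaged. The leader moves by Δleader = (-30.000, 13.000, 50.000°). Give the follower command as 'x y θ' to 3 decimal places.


-6.500 19.500 73.000

axis x: 1/4·-30.000 + 1 = -6.500
axis y: 3/2·13.000 + 0 = 19.500
axis θ: 3/2·50.000 + -2 = 73.000


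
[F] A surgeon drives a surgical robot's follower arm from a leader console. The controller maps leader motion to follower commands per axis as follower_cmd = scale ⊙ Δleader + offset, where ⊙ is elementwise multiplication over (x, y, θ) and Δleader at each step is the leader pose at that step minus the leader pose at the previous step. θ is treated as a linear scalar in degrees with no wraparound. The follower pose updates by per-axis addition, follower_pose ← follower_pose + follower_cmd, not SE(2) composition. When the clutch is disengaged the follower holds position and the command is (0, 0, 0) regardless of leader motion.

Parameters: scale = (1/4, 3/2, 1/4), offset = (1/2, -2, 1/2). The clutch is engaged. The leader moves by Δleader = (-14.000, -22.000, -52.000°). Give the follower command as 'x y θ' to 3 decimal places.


-3.000 -35.000 -12.500

axis x: 1/4·-14.000 + 1/2 = -3.000
axis y: 3/2·-22.000 + -2 = -35.000
axis θ: 1/4·-52.000 + 1/2 = -12.500


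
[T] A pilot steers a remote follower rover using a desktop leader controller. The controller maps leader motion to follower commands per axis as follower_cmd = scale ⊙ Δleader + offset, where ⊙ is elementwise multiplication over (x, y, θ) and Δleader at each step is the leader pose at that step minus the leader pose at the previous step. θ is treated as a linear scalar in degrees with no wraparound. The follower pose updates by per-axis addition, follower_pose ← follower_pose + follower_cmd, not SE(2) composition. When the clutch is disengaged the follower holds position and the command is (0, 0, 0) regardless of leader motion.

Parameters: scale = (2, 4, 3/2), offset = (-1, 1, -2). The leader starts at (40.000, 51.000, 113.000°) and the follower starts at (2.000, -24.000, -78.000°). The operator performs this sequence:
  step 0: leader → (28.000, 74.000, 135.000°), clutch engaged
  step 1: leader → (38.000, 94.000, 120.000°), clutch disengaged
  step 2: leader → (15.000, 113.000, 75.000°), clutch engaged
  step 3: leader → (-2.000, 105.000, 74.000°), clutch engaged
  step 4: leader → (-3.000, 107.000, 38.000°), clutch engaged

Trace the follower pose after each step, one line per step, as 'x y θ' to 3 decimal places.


step 0: Δleader=(-12.000, 23.000, 22.000°), engaged; cmd=(-25.000, 93.000, 31.000°) → follower=(-23.000, 69.000, -47.000°)
step 1: Δleader=(10.000, 20.000, -15.000°), disengaged; cmd=(0,0,0) → follower holds at (-23.000, 69.000, -47.000°)
step 2: Δleader=(-23.000, 19.000, -45.000°), engaged; cmd=(-47.000, 77.000, -69.500°) → follower=(-70.000, 146.000, -116.500°)
step 3: Δleader=(-17.000, -8.000, -1.000°), engaged; cmd=(-35.000, -31.000, -3.500°) → follower=(-105.000, 115.000, -120.000°)
step 4: Δleader=(-1.000, 2.000, -36.000°), engaged; cmd=(-3.000, 9.000, -56.000°) → follower=(-108.000, 124.000, -176.000°)

-23.000 69.000 -47.000
-23.000 69.000 -47.000
-70.000 146.000 -116.500
-105.000 115.000 -120.000
-108.000 124.000 -176.000


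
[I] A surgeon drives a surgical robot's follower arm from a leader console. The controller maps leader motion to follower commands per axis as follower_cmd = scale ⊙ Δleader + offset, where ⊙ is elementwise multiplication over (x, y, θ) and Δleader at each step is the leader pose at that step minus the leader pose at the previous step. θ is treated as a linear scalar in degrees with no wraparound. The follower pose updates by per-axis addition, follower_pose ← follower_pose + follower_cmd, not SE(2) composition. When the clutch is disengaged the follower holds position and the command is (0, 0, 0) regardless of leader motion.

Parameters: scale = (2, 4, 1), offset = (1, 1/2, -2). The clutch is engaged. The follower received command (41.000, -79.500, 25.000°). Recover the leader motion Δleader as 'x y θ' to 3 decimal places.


axis x: (41.000 − 1) / (2) = 20.000
axis y: (-79.500 − 1/2) / (4) = -20.000
axis θ: (25.000 − -2) / (1) = 27.000

20.000 -20.000 27.000


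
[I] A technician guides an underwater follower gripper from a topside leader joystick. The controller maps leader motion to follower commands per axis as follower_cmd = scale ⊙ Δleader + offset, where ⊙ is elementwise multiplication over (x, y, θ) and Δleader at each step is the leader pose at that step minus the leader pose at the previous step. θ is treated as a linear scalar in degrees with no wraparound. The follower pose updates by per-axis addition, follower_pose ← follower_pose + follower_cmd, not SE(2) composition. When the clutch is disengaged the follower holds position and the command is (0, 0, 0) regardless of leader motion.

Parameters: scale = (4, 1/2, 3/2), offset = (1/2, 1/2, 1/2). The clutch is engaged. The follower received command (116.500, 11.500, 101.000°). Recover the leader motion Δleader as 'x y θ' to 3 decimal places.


29.000 22.000 67.000

axis x: (116.500 − 1/2) / (4) = 29.000
axis y: (11.500 − 1/2) / (1/2) = 22.000
axis θ: (101.000 − 1/2) / (3/2) = 67.000


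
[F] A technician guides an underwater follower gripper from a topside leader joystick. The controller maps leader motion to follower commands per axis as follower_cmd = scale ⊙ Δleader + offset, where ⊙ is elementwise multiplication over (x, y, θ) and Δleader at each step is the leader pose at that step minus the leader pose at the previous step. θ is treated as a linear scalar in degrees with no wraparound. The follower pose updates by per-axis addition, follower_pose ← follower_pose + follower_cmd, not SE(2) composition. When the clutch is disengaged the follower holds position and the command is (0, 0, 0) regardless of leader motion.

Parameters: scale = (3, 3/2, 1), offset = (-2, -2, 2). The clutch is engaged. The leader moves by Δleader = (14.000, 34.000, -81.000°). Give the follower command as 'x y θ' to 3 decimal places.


axis x: 3·14.000 + -2 = 40.000
axis y: 3/2·34.000 + -2 = 49.000
axis θ: 1·-81.000 + 2 = -79.000

40.000 49.000 -79.000


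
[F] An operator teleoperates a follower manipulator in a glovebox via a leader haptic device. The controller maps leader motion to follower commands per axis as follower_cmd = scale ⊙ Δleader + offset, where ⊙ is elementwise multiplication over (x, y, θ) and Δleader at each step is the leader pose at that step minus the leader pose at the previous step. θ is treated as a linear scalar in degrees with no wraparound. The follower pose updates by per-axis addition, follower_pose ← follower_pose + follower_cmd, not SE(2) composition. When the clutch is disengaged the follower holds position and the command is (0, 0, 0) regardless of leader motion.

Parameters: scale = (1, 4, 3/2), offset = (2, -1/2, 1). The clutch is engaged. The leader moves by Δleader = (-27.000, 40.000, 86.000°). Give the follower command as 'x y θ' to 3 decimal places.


-25.000 159.500 130.000

axis x: 1·-27.000 + 2 = -25.000
axis y: 4·40.000 + -1/2 = 159.500
axis θ: 3/2·86.000 + 1 = 130.000


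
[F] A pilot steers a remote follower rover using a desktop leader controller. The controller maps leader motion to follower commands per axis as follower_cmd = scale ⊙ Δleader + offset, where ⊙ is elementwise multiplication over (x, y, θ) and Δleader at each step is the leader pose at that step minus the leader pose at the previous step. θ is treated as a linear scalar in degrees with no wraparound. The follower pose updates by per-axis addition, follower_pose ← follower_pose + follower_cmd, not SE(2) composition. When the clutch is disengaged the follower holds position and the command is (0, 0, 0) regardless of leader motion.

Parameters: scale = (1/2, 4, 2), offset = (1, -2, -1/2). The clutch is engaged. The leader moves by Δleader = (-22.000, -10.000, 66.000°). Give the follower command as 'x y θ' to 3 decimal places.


axis x: 1/2·-22.000 + 1 = -10.000
axis y: 4·-10.000 + -2 = -42.000
axis θ: 2·66.000 + -1/2 = 131.500

-10.000 -42.000 131.500


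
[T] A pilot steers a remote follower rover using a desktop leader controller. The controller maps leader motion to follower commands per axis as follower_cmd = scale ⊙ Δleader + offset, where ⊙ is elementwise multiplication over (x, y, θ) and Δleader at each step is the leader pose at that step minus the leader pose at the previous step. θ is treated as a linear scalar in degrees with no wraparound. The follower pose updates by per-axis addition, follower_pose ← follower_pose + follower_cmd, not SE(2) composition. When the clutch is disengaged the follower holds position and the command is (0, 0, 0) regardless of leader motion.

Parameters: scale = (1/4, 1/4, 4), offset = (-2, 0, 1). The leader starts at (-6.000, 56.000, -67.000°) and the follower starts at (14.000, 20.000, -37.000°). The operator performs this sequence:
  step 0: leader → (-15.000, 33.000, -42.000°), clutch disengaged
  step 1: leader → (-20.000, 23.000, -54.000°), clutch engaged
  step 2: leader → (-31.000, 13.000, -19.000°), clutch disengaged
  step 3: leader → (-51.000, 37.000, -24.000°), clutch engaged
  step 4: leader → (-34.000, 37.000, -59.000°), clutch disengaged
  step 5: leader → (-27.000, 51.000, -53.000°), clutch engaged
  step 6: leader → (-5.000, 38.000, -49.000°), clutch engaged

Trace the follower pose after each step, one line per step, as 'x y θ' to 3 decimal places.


step 0: Δleader=(-9.000, -23.000, 25.000°), disengaged; cmd=(0,0,0) → follower holds at (14.000, 20.000, -37.000°)
step 1: Δleader=(-5.000, -10.000, -12.000°), engaged; cmd=(-3.250, -2.500, -47.000°) → follower=(10.750, 17.500, -84.000°)
step 2: Δleader=(-11.000, -10.000, 35.000°), disengaged; cmd=(0,0,0) → follower holds at (10.750, 17.500, -84.000°)
step 3: Δleader=(-20.000, 24.000, -5.000°), engaged; cmd=(-7.000, 6.000, -19.000°) → follower=(3.750, 23.500, -103.000°)
step 4: Δleader=(17.000, 0.000, -35.000°), disengaged; cmd=(0,0,0) → follower holds at (3.750, 23.500, -103.000°)
step 5: Δleader=(7.000, 14.000, 6.000°), engaged; cmd=(-0.250, 3.500, 25.000°) → follower=(3.500, 27.000, -78.000°)
step 6: Δleader=(22.000, -13.000, 4.000°), engaged; cmd=(3.500, -3.250, 17.000°) → follower=(7.000, 23.750, -61.000°)

14.000 20.000 -37.000
10.750 17.500 -84.000
10.750 17.500 -84.000
3.750 23.500 -103.000
3.750 23.500 -103.000
3.500 27.000 -78.000
7.000 23.750 -61.000


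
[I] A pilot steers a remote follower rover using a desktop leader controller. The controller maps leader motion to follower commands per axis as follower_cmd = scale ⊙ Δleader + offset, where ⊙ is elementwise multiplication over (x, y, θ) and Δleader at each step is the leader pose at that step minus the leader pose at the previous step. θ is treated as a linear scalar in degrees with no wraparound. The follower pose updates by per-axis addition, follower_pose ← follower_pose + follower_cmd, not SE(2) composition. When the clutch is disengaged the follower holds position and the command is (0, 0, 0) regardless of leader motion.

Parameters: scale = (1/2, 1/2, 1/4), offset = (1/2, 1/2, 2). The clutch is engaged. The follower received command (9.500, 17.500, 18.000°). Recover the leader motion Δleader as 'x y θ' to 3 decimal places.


18.000 34.000 64.000

axis x: (9.500 − 1/2) / (1/2) = 18.000
axis y: (17.500 − 1/2) / (1/2) = 34.000
axis θ: (18.000 − 2) / (1/4) = 64.000


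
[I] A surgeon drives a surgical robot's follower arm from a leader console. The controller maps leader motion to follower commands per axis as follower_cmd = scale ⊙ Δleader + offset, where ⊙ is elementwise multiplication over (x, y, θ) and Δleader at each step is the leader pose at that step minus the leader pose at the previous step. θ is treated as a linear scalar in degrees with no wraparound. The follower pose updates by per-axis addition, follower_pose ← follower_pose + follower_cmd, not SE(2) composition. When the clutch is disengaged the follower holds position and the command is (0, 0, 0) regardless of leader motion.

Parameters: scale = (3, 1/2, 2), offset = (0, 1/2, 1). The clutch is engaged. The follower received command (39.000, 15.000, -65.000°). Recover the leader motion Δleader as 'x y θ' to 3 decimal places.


13.000 29.000 -33.000

axis x: (39.000 − 0) / (3) = 13.000
axis y: (15.000 − 1/2) / (1/2) = 29.000
axis θ: (-65.000 − 1) / (2) = -33.000


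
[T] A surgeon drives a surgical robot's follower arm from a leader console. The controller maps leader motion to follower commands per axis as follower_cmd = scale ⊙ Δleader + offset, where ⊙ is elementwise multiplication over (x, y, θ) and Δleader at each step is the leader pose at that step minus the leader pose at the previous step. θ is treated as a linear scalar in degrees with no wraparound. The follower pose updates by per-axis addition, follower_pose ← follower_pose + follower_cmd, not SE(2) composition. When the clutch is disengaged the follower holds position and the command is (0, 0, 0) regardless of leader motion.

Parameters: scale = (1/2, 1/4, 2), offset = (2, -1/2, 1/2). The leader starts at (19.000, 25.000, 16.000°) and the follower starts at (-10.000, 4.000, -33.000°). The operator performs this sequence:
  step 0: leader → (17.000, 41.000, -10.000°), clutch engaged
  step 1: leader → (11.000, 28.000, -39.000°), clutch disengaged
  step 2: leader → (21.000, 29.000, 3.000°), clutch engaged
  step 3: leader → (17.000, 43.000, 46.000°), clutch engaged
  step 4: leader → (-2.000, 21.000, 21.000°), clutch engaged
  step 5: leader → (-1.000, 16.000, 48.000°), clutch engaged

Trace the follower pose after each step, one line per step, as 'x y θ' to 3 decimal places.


step 0: Δleader=(-2.000, 16.000, -26.000°), engaged; cmd=(1.000, 3.500, -51.500°) → follower=(-9.000, 7.500, -84.500°)
step 1: Δleader=(-6.000, -13.000, -29.000°), disengaged; cmd=(0,0,0) → follower holds at (-9.000, 7.500, -84.500°)
step 2: Δleader=(10.000, 1.000, 42.000°), engaged; cmd=(7.000, -0.250, 84.500°) → follower=(-2.000, 7.250, 0.000°)
step 3: Δleader=(-4.000, 14.000, 43.000°), engaged; cmd=(0.000, 3.000, 86.500°) → follower=(-2.000, 10.250, 86.500°)
step 4: Δleader=(-19.000, -22.000, -25.000°), engaged; cmd=(-7.500, -6.000, -49.500°) → follower=(-9.500, 4.250, 37.000°)
step 5: Δleader=(1.000, -5.000, 27.000°), engaged; cmd=(2.500, -1.750, 54.500°) → follower=(-7.000, 2.500, 91.500°)

-9.000 7.500 -84.500
-9.000 7.500 -84.500
-2.000 7.250 0.000
-2.000 10.250 86.500
-9.500 4.250 37.000
-7.000 2.500 91.500


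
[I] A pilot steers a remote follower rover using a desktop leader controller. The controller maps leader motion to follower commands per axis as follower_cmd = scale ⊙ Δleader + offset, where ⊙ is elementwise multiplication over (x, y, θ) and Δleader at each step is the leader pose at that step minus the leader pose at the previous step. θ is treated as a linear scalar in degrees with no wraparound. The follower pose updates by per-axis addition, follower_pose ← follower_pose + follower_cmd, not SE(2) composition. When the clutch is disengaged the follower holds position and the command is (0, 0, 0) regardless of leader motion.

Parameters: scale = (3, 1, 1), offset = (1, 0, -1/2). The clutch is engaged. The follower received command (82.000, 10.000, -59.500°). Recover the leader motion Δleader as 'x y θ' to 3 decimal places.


axis x: (82.000 − 1) / (3) = 27.000
axis y: (10.000 − 0) / (1) = 10.000
axis θ: (-59.500 − -1/2) / (1) = -59.000

27.000 10.000 -59.000


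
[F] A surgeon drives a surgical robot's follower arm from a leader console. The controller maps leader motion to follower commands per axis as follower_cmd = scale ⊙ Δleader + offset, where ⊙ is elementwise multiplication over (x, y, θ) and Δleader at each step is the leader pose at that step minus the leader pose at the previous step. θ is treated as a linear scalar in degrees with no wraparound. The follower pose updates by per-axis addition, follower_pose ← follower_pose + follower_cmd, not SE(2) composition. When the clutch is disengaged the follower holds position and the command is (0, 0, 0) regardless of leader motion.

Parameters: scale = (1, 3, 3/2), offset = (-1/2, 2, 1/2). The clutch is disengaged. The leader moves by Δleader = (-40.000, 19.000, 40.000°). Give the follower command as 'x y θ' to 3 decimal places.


clutch disengaged → follower holds; cmd = (0, 0, 0)

0.000 0.000 0.000


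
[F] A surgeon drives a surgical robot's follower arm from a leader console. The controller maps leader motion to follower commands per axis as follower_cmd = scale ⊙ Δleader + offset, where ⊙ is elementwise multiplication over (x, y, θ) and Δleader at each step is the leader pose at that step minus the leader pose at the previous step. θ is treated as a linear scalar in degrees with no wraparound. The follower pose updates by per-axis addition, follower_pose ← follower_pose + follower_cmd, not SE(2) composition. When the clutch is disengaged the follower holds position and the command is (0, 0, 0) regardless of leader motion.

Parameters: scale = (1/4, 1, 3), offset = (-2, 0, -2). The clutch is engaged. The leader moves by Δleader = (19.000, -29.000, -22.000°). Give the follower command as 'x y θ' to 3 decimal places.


2.750 -29.000 -68.000

axis x: 1/4·19.000 + -2 = 2.750
axis y: 1·-29.000 + 0 = -29.000
axis θ: 3·-22.000 + -2 = -68.000


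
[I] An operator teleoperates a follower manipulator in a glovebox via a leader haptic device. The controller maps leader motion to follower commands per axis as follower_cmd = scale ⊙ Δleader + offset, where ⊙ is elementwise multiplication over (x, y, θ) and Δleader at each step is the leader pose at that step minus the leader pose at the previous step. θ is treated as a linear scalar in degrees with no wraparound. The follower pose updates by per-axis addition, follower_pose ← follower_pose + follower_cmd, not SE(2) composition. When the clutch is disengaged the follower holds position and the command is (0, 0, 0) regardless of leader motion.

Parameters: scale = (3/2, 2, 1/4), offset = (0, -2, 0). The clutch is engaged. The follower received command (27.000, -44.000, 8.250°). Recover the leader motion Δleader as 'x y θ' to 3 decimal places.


axis x: (27.000 − 0) / (3/2) = 18.000
axis y: (-44.000 − -2) / (2) = -21.000
axis θ: (8.250 − 0) / (1/4) = 33.000

18.000 -21.000 33.000


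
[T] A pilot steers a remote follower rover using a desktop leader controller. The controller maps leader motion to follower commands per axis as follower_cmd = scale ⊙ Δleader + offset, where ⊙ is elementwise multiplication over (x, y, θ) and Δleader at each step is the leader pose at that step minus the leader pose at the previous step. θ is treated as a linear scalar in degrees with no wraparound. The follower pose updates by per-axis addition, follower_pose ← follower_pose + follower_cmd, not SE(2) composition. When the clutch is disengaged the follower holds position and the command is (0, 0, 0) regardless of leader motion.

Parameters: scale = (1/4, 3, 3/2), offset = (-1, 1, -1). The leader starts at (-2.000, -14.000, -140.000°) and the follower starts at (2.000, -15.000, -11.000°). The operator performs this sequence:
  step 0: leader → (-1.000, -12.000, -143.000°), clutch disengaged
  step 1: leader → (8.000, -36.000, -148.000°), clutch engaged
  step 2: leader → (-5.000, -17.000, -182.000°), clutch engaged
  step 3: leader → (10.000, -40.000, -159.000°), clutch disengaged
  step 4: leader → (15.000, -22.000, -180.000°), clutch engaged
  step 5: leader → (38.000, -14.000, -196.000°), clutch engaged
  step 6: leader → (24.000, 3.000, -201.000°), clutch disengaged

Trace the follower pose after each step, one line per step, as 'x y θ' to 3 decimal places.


step 0: Δleader=(1.000, 2.000, -3.000°), disengaged; cmd=(0,0,0) → follower holds at (2.000, -15.000, -11.000°)
step 1: Δleader=(9.000, -24.000, -5.000°), engaged; cmd=(1.250, -71.000, -8.500°) → follower=(3.250, -86.000, -19.500°)
step 2: Δleader=(-13.000, 19.000, -34.000°), engaged; cmd=(-4.250, 58.000, -52.000°) → follower=(-1.000, -28.000, -71.500°)
step 3: Δleader=(15.000, -23.000, 23.000°), disengaged; cmd=(0,0,0) → follower holds at (-1.000, -28.000, -71.500°)
step 4: Δleader=(5.000, 18.000, -21.000°), engaged; cmd=(0.250, 55.000, -32.500°) → follower=(-0.750, 27.000, -104.000°)
step 5: Δleader=(23.000, 8.000, -16.000°), engaged; cmd=(4.750, 25.000, -25.000°) → follower=(4.000, 52.000, -129.000°)
step 6: Δleader=(-14.000, 17.000, -5.000°), disengaged; cmd=(0,0,0) → follower holds at (4.000, 52.000, -129.000°)

2.000 -15.000 -11.000
3.250 -86.000 -19.500
-1.000 -28.000 -71.500
-1.000 -28.000 -71.500
-0.750 27.000 -104.000
4.000 52.000 -129.000
4.000 52.000 -129.000
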